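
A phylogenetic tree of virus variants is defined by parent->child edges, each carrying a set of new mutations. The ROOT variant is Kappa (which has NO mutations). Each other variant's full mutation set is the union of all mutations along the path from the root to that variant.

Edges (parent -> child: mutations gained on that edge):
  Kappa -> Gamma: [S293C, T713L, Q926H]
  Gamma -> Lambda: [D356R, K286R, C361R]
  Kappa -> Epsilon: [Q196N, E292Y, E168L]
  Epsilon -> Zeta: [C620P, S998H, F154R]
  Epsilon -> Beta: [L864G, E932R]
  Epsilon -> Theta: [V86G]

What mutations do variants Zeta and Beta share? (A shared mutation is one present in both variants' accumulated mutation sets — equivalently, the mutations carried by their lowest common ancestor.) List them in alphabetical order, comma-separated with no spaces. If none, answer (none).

Answer: E168L,E292Y,Q196N

Derivation:
Accumulating mutations along path to Zeta:
  At Kappa: gained [] -> total []
  At Epsilon: gained ['Q196N', 'E292Y', 'E168L'] -> total ['E168L', 'E292Y', 'Q196N']
  At Zeta: gained ['C620P', 'S998H', 'F154R'] -> total ['C620P', 'E168L', 'E292Y', 'F154R', 'Q196N', 'S998H']
Mutations(Zeta) = ['C620P', 'E168L', 'E292Y', 'F154R', 'Q196N', 'S998H']
Accumulating mutations along path to Beta:
  At Kappa: gained [] -> total []
  At Epsilon: gained ['Q196N', 'E292Y', 'E168L'] -> total ['E168L', 'E292Y', 'Q196N']
  At Beta: gained ['L864G', 'E932R'] -> total ['E168L', 'E292Y', 'E932R', 'L864G', 'Q196N']
Mutations(Beta) = ['E168L', 'E292Y', 'E932R', 'L864G', 'Q196N']
Intersection: ['C620P', 'E168L', 'E292Y', 'F154R', 'Q196N', 'S998H'] ∩ ['E168L', 'E292Y', 'E932R', 'L864G', 'Q196N'] = ['E168L', 'E292Y', 'Q196N']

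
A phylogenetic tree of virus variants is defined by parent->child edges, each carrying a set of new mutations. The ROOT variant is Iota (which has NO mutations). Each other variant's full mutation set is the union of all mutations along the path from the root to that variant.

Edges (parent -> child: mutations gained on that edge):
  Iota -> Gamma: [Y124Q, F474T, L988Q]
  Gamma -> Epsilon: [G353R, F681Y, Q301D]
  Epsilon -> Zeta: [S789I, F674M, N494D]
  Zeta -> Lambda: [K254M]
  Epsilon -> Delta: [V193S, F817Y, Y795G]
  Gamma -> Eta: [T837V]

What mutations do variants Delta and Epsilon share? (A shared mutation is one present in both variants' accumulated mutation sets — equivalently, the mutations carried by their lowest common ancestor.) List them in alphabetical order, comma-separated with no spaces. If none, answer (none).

Accumulating mutations along path to Delta:
  At Iota: gained [] -> total []
  At Gamma: gained ['Y124Q', 'F474T', 'L988Q'] -> total ['F474T', 'L988Q', 'Y124Q']
  At Epsilon: gained ['G353R', 'F681Y', 'Q301D'] -> total ['F474T', 'F681Y', 'G353R', 'L988Q', 'Q301D', 'Y124Q']
  At Delta: gained ['V193S', 'F817Y', 'Y795G'] -> total ['F474T', 'F681Y', 'F817Y', 'G353R', 'L988Q', 'Q301D', 'V193S', 'Y124Q', 'Y795G']
Mutations(Delta) = ['F474T', 'F681Y', 'F817Y', 'G353R', 'L988Q', 'Q301D', 'V193S', 'Y124Q', 'Y795G']
Accumulating mutations along path to Epsilon:
  At Iota: gained [] -> total []
  At Gamma: gained ['Y124Q', 'F474T', 'L988Q'] -> total ['F474T', 'L988Q', 'Y124Q']
  At Epsilon: gained ['G353R', 'F681Y', 'Q301D'] -> total ['F474T', 'F681Y', 'G353R', 'L988Q', 'Q301D', 'Y124Q']
Mutations(Epsilon) = ['F474T', 'F681Y', 'G353R', 'L988Q', 'Q301D', 'Y124Q']
Intersection: ['F474T', 'F681Y', 'F817Y', 'G353R', 'L988Q', 'Q301D', 'V193S', 'Y124Q', 'Y795G'] ∩ ['F474T', 'F681Y', 'G353R', 'L988Q', 'Q301D', 'Y124Q'] = ['F474T', 'F681Y', 'G353R', 'L988Q', 'Q301D', 'Y124Q']

Answer: F474T,F681Y,G353R,L988Q,Q301D,Y124Q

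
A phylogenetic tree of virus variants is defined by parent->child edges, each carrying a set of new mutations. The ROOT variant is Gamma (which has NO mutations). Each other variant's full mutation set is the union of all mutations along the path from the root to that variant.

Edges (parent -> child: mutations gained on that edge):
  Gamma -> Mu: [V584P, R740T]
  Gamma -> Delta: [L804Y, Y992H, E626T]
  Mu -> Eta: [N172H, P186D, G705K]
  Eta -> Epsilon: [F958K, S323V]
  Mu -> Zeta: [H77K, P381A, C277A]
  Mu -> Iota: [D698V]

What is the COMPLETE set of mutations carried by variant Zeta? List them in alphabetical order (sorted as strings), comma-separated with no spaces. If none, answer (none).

At Gamma: gained [] -> total []
At Mu: gained ['V584P', 'R740T'] -> total ['R740T', 'V584P']
At Zeta: gained ['H77K', 'P381A', 'C277A'] -> total ['C277A', 'H77K', 'P381A', 'R740T', 'V584P']

Answer: C277A,H77K,P381A,R740T,V584P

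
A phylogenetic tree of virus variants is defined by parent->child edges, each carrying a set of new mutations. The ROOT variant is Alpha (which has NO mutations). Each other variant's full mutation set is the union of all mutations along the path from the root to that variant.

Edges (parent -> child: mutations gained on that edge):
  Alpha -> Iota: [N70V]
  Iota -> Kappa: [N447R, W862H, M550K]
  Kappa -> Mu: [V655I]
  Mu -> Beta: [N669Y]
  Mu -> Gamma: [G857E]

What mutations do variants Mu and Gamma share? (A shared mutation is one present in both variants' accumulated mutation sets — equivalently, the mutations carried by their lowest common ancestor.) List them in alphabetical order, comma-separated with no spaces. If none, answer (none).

Accumulating mutations along path to Mu:
  At Alpha: gained [] -> total []
  At Iota: gained ['N70V'] -> total ['N70V']
  At Kappa: gained ['N447R', 'W862H', 'M550K'] -> total ['M550K', 'N447R', 'N70V', 'W862H']
  At Mu: gained ['V655I'] -> total ['M550K', 'N447R', 'N70V', 'V655I', 'W862H']
Mutations(Mu) = ['M550K', 'N447R', 'N70V', 'V655I', 'W862H']
Accumulating mutations along path to Gamma:
  At Alpha: gained [] -> total []
  At Iota: gained ['N70V'] -> total ['N70V']
  At Kappa: gained ['N447R', 'W862H', 'M550K'] -> total ['M550K', 'N447R', 'N70V', 'W862H']
  At Mu: gained ['V655I'] -> total ['M550K', 'N447R', 'N70V', 'V655I', 'W862H']
  At Gamma: gained ['G857E'] -> total ['G857E', 'M550K', 'N447R', 'N70V', 'V655I', 'W862H']
Mutations(Gamma) = ['G857E', 'M550K', 'N447R', 'N70V', 'V655I', 'W862H']
Intersection: ['M550K', 'N447R', 'N70V', 'V655I', 'W862H'] ∩ ['G857E', 'M550K', 'N447R', 'N70V', 'V655I', 'W862H'] = ['M550K', 'N447R', 'N70V', 'V655I', 'W862H']

Answer: M550K,N447R,N70V,V655I,W862H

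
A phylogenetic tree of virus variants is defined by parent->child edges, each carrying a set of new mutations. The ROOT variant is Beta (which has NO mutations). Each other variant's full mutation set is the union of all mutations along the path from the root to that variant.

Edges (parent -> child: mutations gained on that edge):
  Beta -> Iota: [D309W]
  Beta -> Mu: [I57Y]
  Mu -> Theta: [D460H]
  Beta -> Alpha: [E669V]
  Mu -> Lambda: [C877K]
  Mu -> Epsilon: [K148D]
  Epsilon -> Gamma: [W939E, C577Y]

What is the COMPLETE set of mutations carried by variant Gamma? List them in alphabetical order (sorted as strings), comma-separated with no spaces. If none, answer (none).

Answer: C577Y,I57Y,K148D,W939E

Derivation:
At Beta: gained [] -> total []
At Mu: gained ['I57Y'] -> total ['I57Y']
At Epsilon: gained ['K148D'] -> total ['I57Y', 'K148D']
At Gamma: gained ['W939E', 'C577Y'] -> total ['C577Y', 'I57Y', 'K148D', 'W939E']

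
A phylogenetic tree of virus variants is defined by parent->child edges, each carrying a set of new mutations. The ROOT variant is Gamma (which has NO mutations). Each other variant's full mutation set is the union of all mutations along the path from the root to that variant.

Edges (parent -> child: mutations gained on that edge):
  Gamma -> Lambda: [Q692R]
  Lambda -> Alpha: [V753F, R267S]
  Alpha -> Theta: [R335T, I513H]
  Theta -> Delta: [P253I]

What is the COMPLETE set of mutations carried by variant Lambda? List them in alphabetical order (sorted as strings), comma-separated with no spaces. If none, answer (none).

Answer: Q692R

Derivation:
At Gamma: gained [] -> total []
At Lambda: gained ['Q692R'] -> total ['Q692R']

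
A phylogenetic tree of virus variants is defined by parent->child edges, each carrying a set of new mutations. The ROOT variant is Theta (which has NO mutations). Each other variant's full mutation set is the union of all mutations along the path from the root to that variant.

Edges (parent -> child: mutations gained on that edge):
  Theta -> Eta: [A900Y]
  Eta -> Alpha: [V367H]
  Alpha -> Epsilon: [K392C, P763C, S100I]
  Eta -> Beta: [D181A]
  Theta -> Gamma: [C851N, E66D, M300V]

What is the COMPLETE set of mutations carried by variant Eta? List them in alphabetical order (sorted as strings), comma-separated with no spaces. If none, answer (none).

Answer: A900Y

Derivation:
At Theta: gained [] -> total []
At Eta: gained ['A900Y'] -> total ['A900Y']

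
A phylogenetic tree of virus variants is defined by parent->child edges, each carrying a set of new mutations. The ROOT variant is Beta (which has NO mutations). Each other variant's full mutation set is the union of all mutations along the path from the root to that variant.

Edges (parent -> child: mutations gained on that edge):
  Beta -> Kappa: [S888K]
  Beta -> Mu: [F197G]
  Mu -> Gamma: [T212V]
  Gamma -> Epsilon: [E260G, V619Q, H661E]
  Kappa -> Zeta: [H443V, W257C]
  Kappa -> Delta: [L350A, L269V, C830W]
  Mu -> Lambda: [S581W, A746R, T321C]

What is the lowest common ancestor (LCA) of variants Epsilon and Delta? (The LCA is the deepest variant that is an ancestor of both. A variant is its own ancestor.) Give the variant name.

Path from root to Epsilon: Beta -> Mu -> Gamma -> Epsilon
  ancestors of Epsilon: {Beta, Mu, Gamma, Epsilon}
Path from root to Delta: Beta -> Kappa -> Delta
  ancestors of Delta: {Beta, Kappa, Delta}
Common ancestors: {Beta}
Walk up from Delta: Delta (not in ancestors of Epsilon), Kappa (not in ancestors of Epsilon), Beta (in ancestors of Epsilon)
Deepest common ancestor (LCA) = Beta

Answer: Beta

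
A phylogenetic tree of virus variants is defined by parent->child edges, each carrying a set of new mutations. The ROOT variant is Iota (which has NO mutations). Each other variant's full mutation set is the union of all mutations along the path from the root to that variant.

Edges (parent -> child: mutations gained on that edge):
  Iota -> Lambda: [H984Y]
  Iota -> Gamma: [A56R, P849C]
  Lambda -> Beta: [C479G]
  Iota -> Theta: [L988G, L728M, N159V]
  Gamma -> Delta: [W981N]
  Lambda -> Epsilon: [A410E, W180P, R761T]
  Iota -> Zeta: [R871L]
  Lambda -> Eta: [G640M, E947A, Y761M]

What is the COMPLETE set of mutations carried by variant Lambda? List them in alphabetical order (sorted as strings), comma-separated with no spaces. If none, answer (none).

At Iota: gained [] -> total []
At Lambda: gained ['H984Y'] -> total ['H984Y']

Answer: H984Y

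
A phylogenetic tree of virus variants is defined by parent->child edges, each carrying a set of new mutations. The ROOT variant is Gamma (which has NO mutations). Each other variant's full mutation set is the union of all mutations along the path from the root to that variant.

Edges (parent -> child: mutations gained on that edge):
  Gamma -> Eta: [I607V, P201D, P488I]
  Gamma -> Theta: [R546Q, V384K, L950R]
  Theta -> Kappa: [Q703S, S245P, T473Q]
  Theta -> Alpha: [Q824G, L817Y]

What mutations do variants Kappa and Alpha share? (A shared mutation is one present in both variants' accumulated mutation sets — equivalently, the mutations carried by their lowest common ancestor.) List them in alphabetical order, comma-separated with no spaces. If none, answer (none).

Answer: L950R,R546Q,V384K

Derivation:
Accumulating mutations along path to Kappa:
  At Gamma: gained [] -> total []
  At Theta: gained ['R546Q', 'V384K', 'L950R'] -> total ['L950R', 'R546Q', 'V384K']
  At Kappa: gained ['Q703S', 'S245P', 'T473Q'] -> total ['L950R', 'Q703S', 'R546Q', 'S245P', 'T473Q', 'V384K']
Mutations(Kappa) = ['L950R', 'Q703S', 'R546Q', 'S245P', 'T473Q', 'V384K']
Accumulating mutations along path to Alpha:
  At Gamma: gained [] -> total []
  At Theta: gained ['R546Q', 'V384K', 'L950R'] -> total ['L950R', 'R546Q', 'V384K']
  At Alpha: gained ['Q824G', 'L817Y'] -> total ['L817Y', 'L950R', 'Q824G', 'R546Q', 'V384K']
Mutations(Alpha) = ['L817Y', 'L950R', 'Q824G', 'R546Q', 'V384K']
Intersection: ['L950R', 'Q703S', 'R546Q', 'S245P', 'T473Q', 'V384K'] ∩ ['L817Y', 'L950R', 'Q824G', 'R546Q', 'V384K'] = ['L950R', 'R546Q', 'V384K']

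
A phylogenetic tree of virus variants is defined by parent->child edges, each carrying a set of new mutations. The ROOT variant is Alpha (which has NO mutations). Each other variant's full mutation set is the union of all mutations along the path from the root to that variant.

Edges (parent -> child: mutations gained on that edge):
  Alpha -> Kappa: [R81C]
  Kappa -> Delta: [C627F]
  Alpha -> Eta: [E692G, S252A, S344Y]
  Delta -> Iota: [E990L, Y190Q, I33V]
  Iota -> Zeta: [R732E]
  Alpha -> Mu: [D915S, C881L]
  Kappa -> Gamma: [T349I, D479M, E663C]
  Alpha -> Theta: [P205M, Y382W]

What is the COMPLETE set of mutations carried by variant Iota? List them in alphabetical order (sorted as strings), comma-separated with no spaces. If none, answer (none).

Answer: C627F,E990L,I33V,R81C,Y190Q

Derivation:
At Alpha: gained [] -> total []
At Kappa: gained ['R81C'] -> total ['R81C']
At Delta: gained ['C627F'] -> total ['C627F', 'R81C']
At Iota: gained ['E990L', 'Y190Q', 'I33V'] -> total ['C627F', 'E990L', 'I33V', 'R81C', 'Y190Q']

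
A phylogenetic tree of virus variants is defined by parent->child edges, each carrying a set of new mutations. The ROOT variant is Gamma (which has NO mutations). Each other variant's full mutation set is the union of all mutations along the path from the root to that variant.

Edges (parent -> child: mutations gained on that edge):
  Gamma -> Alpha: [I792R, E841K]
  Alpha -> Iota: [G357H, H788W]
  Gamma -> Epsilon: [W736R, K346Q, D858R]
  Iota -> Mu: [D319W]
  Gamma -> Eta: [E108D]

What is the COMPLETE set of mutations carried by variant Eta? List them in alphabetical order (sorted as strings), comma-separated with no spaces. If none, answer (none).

Answer: E108D

Derivation:
At Gamma: gained [] -> total []
At Eta: gained ['E108D'] -> total ['E108D']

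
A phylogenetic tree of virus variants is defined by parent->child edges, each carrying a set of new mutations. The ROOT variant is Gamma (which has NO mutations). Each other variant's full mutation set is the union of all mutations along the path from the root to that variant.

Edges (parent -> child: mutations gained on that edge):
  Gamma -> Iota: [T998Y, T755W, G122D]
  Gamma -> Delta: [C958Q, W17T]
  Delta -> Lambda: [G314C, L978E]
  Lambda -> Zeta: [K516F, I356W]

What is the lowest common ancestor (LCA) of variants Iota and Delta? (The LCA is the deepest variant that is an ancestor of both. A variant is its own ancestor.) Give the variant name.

Answer: Gamma

Derivation:
Path from root to Iota: Gamma -> Iota
  ancestors of Iota: {Gamma, Iota}
Path from root to Delta: Gamma -> Delta
  ancestors of Delta: {Gamma, Delta}
Common ancestors: {Gamma}
Walk up from Delta: Delta (not in ancestors of Iota), Gamma (in ancestors of Iota)
Deepest common ancestor (LCA) = Gamma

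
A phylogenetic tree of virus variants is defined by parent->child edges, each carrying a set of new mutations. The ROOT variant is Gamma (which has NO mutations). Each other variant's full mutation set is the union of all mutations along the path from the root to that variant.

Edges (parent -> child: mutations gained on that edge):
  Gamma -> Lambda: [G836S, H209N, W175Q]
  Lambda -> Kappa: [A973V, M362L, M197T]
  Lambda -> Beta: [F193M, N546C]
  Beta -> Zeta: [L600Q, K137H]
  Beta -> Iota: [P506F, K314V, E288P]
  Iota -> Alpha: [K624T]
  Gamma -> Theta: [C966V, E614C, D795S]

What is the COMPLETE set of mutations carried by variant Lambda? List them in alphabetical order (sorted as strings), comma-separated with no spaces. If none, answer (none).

At Gamma: gained [] -> total []
At Lambda: gained ['G836S', 'H209N', 'W175Q'] -> total ['G836S', 'H209N', 'W175Q']

Answer: G836S,H209N,W175Q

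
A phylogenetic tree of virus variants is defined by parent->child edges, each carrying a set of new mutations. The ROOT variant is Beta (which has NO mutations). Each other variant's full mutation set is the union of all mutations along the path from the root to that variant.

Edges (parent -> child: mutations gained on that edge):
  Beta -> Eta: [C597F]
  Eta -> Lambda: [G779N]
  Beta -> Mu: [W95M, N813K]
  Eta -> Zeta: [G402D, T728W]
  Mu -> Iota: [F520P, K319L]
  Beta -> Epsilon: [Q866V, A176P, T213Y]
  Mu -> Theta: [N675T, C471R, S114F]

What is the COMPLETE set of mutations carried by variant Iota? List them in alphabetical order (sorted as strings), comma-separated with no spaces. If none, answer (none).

Answer: F520P,K319L,N813K,W95M

Derivation:
At Beta: gained [] -> total []
At Mu: gained ['W95M', 'N813K'] -> total ['N813K', 'W95M']
At Iota: gained ['F520P', 'K319L'] -> total ['F520P', 'K319L', 'N813K', 'W95M']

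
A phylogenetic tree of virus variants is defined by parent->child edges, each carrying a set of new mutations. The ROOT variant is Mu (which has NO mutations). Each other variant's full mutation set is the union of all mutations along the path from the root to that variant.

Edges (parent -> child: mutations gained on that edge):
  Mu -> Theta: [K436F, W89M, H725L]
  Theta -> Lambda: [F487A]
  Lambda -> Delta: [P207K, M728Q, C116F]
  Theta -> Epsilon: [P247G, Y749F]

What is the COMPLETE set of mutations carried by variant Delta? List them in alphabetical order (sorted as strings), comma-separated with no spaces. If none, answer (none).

Answer: C116F,F487A,H725L,K436F,M728Q,P207K,W89M

Derivation:
At Mu: gained [] -> total []
At Theta: gained ['K436F', 'W89M', 'H725L'] -> total ['H725L', 'K436F', 'W89M']
At Lambda: gained ['F487A'] -> total ['F487A', 'H725L', 'K436F', 'W89M']
At Delta: gained ['P207K', 'M728Q', 'C116F'] -> total ['C116F', 'F487A', 'H725L', 'K436F', 'M728Q', 'P207K', 'W89M']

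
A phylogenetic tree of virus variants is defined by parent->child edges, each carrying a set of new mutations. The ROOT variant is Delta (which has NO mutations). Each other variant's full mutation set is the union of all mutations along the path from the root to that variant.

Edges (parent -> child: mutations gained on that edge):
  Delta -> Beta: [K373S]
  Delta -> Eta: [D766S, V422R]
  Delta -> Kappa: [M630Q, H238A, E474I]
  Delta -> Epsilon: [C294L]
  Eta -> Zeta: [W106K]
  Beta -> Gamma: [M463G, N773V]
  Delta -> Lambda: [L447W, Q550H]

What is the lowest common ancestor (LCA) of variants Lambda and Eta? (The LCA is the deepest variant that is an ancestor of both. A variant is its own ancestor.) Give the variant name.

Answer: Delta

Derivation:
Path from root to Lambda: Delta -> Lambda
  ancestors of Lambda: {Delta, Lambda}
Path from root to Eta: Delta -> Eta
  ancestors of Eta: {Delta, Eta}
Common ancestors: {Delta}
Walk up from Eta: Eta (not in ancestors of Lambda), Delta (in ancestors of Lambda)
Deepest common ancestor (LCA) = Delta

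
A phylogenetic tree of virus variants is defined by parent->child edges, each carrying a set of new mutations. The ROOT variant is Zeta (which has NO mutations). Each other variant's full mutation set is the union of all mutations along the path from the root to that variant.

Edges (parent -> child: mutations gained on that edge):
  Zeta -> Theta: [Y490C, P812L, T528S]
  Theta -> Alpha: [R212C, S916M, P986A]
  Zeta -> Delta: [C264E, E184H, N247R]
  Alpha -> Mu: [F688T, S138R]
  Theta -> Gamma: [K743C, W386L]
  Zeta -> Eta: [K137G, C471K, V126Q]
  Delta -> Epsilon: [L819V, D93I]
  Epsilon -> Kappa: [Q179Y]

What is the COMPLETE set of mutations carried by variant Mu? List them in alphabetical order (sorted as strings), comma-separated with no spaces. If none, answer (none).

At Zeta: gained [] -> total []
At Theta: gained ['Y490C', 'P812L', 'T528S'] -> total ['P812L', 'T528S', 'Y490C']
At Alpha: gained ['R212C', 'S916M', 'P986A'] -> total ['P812L', 'P986A', 'R212C', 'S916M', 'T528S', 'Y490C']
At Mu: gained ['F688T', 'S138R'] -> total ['F688T', 'P812L', 'P986A', 'R212C', 'S138R', 'S916M', 'T528S', 'Y490C']

Answer: F688T,P812L,P986A,R212C,S138R,S916M,T528S,Y490C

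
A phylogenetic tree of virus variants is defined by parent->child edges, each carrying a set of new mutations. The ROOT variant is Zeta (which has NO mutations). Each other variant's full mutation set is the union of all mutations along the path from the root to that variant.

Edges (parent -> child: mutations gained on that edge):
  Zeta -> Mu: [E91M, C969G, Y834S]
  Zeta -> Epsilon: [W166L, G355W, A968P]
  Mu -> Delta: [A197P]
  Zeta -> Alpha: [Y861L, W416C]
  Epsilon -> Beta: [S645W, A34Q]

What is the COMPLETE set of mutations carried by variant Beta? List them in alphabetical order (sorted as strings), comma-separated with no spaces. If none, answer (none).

At Zeta: gained [] -> total []
At Epsilon: gained ['W166L', 'G355W', 'A968P'] -> total ['A968P', 'G355W', 'W166L']
At Beta: gained ['S645W', 'A34Q'] -> total ['A34Q', 'A968P', 'G355W', 'S645W', 'W166L']

Answer: A34Q,A968P,G355W,S645W,W166L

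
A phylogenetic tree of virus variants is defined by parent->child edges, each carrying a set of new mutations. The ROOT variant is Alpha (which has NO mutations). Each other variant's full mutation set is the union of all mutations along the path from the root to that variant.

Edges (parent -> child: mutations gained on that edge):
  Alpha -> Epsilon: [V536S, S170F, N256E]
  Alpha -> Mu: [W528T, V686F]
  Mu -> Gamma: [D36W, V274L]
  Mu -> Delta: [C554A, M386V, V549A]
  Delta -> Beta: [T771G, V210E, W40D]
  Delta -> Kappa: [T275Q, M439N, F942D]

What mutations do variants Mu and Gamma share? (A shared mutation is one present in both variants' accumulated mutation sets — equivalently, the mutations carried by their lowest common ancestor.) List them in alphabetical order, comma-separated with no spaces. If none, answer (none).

Answer: V686F,W528T

Derivation:
Accumulating mutations along path to Mu:
  At Alpha: gained [] -> total []
  At Mu: gained ['W528T', 'V686F'] -> total ['V686F', 'W528T']
Mutations(Mu) = ['V686F', 'W528T']
Accumulating mutations along path to Gamma:
  At Alpha: gained [] -> total []
  At Mu: gained ['W528T', 'V686F'] -> total ['V686F', 'W528T']
  At Gamma: gained ['D36W', 'V274L'] -> total ['D36W', 'V274L', 'V686F', 'W528T']
Mutations(Gamma) = ['D36W', 'V274L', 'V686F', 'W528T']
Intersection: ['V686F', 'W528T'] ∩ ['D36W', 'V274L', 'V686F', 'W528T'] = ['V686F', 'W528T']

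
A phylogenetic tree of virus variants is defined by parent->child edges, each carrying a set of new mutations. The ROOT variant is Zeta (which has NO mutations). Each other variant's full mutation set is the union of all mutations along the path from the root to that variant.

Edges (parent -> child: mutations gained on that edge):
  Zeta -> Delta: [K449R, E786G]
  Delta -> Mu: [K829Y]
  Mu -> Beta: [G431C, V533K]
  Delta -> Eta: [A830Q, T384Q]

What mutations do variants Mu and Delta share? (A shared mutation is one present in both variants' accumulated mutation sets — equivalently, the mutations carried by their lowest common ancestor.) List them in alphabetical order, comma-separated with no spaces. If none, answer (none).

Answer: E786G,K449R

Derivation:
Accumulating mutations along path to Mu:
  At Zeta: gained [] -> total []
  At Delta: gained ['K449R', 'E786G'] -> total ['E786G', 'K449R']
  At Mu: gained ['K829Y'] -> total ['E786G', 'K449R', 'K829Y']
Mutations(Mu) = ['E786G', 'K449R', 'K829Y']
Accumulating mutations along path to Delta:
  At Zeta: gained [] -> total []
  At Delta: gained ['K449R', 'E786G'] -> total ['E786G', 'K449R']
Mutations(Delta) = ['E786G', 'K449R']
Intersection: ['E786G', 'K449R', 'K829Y'] ∩ ['E786G', 'K449R'] = ['E786G', 'K449R']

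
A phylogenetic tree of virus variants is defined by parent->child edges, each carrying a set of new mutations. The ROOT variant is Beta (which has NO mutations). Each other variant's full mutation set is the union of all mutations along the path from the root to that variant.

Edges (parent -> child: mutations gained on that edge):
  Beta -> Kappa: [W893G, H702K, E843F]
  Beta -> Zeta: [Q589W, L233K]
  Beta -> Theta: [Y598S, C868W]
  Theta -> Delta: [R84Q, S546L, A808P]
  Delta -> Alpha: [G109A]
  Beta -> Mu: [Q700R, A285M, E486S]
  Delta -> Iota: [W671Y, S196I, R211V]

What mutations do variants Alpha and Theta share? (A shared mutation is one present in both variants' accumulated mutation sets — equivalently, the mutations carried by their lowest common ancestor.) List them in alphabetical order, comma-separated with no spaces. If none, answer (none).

Accumulating mutations along path to Alpha:
  At Beta: gained [] -> total []
  At Theta: gained ['Y598S', 'C868W'] -> total ['C868W', 'Y598S']
  At Delta: gained ['R84Q', 'S546L', 'A808P'] -> total ['A808P', 'C868W', 'R84Q', 'S546L', 'Y598S']
  At Alpha: gained ['G109A'] -> total ['A808P', 'C868W', 'G109A', 'R84Q', 'S546L', 'Y598S']
Mutations(Alpha) = ['A808P', 'C868W', 'G109A', 'R84Q', 'S546L', 'Y598S']
Accumulating mutations along path to Theta:
  At Beta: gained [] -> total []
  At Theta: gained ['Y598S', 'C868W'] -> total ['C868W', 'Y598S']
Mutations(Theta) = ['C868W', 'Y598S']
Intersection: ['A808P', 'C868W', 'G109A', 'R84Q', 'S546L', 'Y598S'] ∩ ['C868W', 'Y598S'] = ['C868W', 'Y598S']

Answer: C868W,Y598S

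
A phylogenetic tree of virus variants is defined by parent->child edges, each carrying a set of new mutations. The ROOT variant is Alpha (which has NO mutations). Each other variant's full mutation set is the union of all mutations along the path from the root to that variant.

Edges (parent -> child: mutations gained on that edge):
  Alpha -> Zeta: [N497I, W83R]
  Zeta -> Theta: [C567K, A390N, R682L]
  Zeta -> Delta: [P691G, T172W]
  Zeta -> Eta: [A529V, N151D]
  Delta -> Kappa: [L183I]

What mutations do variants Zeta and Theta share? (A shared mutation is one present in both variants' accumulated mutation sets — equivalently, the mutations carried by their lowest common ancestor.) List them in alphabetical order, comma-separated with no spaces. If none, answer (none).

Accumulating mutations along path to Zeta:
  At Alpha: gained [] -> total []
  At Zeta: gained ['N497I', 'W83R'] -> total ['N497I', 'W83R']
Mutations(Zeta) = ['N497I', 'W83R']
Accumulating mutations along path to Theta:
  At Alpha: gained [] -> total []
  At Zeta: gained ['N497I', 'W83R'] -> total ['N497I', 'W83R']
  At Theta: gained ['C567K', 'A390N', 'R682L'] -> total ['A390N', 'C567K', 'N497I', 'R682L', 'W83R']
Mutations(Theta) = ['A390N', 'C567K', 'N497I', 'R682L', 'W83R']
Intersection: ['N497I', 'W83R'] ∩ ['A390N', 'C567K', 'N497I', 'R682L', 'W83R'] = ['N497I', 'W83R']

Answer: N497I,W83R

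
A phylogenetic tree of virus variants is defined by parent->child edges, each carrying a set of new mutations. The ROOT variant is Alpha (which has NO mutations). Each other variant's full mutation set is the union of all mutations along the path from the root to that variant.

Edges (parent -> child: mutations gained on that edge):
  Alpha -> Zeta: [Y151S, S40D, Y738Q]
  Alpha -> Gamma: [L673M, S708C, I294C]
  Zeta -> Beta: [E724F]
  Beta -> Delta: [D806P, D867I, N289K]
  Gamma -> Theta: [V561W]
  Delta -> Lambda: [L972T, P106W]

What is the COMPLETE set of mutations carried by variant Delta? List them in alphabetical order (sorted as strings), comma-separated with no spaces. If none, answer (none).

At Alpha: gained [] -> total []
At Zeta: gained ['Y151S', 'S40D', 'Y738Q'] -> total ['S40D', 'Y151S', 'Y738Q']
At Beta: gained ['E724F'] -> total ['E724F', 'S40D', 'Y151S', 'Y738Q']
At Delta: gained ['D806P', 'D867I', 'N289K'] -> total ['D806P', 'D867I', 'E724F', 'N289K', 'S40D', 'Y151S', 'Y738Q']

Answer: D806P,D867I,E724F,N289K,S40D,Y151S,Y738Q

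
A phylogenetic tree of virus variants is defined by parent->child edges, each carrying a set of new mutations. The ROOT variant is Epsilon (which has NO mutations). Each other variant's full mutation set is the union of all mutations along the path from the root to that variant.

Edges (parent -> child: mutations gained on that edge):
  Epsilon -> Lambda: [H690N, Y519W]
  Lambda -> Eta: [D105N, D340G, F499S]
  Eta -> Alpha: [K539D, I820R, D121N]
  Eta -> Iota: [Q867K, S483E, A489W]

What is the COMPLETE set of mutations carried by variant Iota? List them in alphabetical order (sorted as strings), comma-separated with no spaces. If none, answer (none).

At Epsilon: gained [] -> total []
At Lambda: gained ['H690N', 'Y519W'] -> total ['H690N', 'Y519W']
At Eta: gained ['D105N', 'D340G', 'F499S'] -> total ['D105N', 'D340G', 'F499S', 'H690N', 'Y519W']
At Iota: gained ['Q867K', 'S483E', 'A489W'] -> total ['A489W', 'D105N', 'D340G', 'F499S', 'H690N', 'Q867K', 'S483E', 'Y519W']

Answer: A489W,D105N,D340G,F499S,H690N,Q867K,S483E,Y519W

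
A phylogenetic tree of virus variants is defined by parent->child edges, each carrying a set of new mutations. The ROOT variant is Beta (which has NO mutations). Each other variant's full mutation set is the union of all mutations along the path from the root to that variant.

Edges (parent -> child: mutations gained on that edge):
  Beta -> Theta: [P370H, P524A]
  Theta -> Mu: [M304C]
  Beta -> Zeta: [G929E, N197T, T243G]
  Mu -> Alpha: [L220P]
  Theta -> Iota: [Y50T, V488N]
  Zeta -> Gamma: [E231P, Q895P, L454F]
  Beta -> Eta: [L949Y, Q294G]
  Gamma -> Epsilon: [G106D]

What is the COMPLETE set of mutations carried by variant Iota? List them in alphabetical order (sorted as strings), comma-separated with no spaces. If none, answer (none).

At Beta: gained [] -> total []
At Theta: gained ['P370H', 'P524A'] -> total ['P370H', 'P524A']
At Iota: gained ['Y50T', 'V488N'] -> total ['P370H', 'P524A', 'V488N', 'Y50T']

Answer: P370H,P524A,V488N,Y50T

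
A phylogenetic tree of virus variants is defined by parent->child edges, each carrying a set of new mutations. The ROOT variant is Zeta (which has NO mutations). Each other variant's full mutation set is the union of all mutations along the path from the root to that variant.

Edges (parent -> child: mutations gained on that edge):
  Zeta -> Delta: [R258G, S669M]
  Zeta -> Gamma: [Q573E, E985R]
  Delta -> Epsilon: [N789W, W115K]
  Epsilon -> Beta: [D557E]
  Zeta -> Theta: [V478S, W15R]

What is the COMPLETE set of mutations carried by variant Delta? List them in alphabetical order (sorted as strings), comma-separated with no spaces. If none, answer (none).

Answer: R258G,S669M

Derivation:
At Zeta: gained [] -> total []
At Delta: gained ['R258G', 'S669M'] -> total ['R258G', 'S669M']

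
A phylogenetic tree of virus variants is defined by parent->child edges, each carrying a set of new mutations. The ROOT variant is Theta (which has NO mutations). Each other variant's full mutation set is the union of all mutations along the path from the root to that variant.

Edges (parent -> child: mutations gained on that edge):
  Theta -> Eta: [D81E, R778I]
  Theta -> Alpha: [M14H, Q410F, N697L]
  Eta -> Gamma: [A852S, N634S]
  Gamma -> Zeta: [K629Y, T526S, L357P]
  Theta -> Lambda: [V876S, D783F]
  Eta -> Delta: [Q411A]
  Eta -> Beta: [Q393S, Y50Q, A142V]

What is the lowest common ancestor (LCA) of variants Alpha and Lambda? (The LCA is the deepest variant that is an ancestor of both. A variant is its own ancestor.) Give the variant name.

Answer: Theta

Derivation:
Path from root to Alpha: Theta -> Alpha
  ancestors of Alpha: {Theta, Alpha}
Path from root to Lambda: Theta -> Lambda
  ancestors of Lambda: {Theta, Lambda}
Common ancestors: {Theta}
Walk up from Lambda: Lambda (not in ancestors of Alpha), Theta (in ancestors of Alpha)
Deepest common ancestor (LCA) = Theta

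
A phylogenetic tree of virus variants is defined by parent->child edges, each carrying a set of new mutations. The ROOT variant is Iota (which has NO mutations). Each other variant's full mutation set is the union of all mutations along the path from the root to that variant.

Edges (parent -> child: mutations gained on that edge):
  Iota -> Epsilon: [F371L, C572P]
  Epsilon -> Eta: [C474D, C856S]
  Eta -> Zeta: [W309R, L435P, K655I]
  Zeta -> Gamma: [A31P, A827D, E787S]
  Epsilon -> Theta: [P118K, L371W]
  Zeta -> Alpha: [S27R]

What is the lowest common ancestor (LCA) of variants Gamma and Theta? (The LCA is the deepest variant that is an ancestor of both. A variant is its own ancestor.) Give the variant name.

Path from root to Gamma: Iota -> Epsilon -> Eta -> Zeta -> Gamma
  ancestors of Gamma: {Iota, Epsilon, Eta, Zeta, Gamma}
Path from root to Theta: Iota -> Epsilon -> Theta
  ancestors of Theta: {Iota, Epsilon, Theta}
Common ancestors: {Iota, Epsilon}
Walk up from Theta: Theta (not in ancestors of Gamma), Epsilon (in ancestors of Gamma), Iota (in ancestors of Gamma)
Deepest common ancestor (LCA) = Epsilon

Answer: Epsilon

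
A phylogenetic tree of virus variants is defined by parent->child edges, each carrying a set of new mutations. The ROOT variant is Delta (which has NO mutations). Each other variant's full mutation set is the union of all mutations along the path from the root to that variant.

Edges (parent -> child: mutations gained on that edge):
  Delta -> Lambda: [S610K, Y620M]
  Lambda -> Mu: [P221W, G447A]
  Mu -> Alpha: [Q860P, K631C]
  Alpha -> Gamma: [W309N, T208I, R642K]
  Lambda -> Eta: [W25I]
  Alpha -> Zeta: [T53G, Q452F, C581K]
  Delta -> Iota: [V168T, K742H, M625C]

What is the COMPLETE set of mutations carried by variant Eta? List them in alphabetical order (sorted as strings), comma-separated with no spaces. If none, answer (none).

At Delta: gained [] -> total []
At Lambda: gained ['S610K', 'Y620M'] -> total ['S610K', 'Y620M']
At Eta: gained ['W25I'] -> total ['S610K', 'W25I', 'Y620M']

Answer: S610K,W25I,Y620M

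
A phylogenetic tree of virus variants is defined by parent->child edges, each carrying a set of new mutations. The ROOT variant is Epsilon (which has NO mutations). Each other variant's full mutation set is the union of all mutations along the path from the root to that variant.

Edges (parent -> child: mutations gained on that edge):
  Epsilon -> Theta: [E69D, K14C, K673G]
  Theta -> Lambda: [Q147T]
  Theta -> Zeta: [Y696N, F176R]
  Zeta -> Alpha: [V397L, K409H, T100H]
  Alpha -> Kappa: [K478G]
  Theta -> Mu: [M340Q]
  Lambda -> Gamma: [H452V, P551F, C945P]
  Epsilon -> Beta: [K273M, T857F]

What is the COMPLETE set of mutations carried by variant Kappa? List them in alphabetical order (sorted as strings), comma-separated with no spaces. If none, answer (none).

At Epsilon: gained [] -> total []
At Theta: gained ['E69D', 'K14C', 'K673G'] -> total ['E69D', 'K14C', 'K673G']
At Zeta: gained ['Y696N', 'F176R'] -> total ['E69D', 'F176R', 'K14C', 'K673G', 'Y696N']
At Alpha: gained ['V397L', 'K409H', 'T100H'] -> total ['E69D', 'F176R', 'K14C', 'K409H', 'K673G', 'T100H', 'V397L', 'Y696N']
At Kappa: gained ['K478G'] -> total ['E69D', 'F176R', 'K14C', 'K409H', 'K478G', 'K673G', 'T100H', 'V397L', 'Y696N']

Answer: E69D,F176R,K14C,K409H,K478G,K673G,T100H,V397L,Y696N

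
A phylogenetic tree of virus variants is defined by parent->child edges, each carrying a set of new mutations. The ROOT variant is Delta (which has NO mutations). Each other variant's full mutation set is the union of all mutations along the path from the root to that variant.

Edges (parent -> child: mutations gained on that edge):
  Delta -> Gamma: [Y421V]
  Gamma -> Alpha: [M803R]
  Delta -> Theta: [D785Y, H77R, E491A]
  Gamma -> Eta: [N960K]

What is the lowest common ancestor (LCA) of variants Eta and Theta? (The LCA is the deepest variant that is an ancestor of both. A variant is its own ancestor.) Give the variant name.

Path from root to Eta: Delta -> Gamma -> Eta
  ancestors of Eta: {Delta, Gamma, Eta}
Path from root to Theta: Delta -> Theta
  ancestors of Theta: {Delta, Theta}
Common ancestors: {Delta}
Walk up from Theta: Theta (not in ancestors of Eta), Delta (in ancestors of Eta)
Deepest common ancestor (LCA) = Delta

Answer: Delta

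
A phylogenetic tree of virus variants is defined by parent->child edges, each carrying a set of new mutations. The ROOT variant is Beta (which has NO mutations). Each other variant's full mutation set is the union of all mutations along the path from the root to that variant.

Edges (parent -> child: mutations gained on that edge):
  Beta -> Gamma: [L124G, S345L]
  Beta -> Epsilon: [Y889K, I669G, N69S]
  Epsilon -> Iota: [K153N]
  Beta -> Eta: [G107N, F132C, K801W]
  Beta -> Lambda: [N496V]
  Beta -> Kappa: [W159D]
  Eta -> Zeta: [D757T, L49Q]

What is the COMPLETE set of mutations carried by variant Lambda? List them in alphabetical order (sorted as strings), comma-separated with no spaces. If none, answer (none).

Answer: N496V

Derivation:
At Beta: gained [] -> total []
At Lambda: gained ['N496V'] -> total ['N496V']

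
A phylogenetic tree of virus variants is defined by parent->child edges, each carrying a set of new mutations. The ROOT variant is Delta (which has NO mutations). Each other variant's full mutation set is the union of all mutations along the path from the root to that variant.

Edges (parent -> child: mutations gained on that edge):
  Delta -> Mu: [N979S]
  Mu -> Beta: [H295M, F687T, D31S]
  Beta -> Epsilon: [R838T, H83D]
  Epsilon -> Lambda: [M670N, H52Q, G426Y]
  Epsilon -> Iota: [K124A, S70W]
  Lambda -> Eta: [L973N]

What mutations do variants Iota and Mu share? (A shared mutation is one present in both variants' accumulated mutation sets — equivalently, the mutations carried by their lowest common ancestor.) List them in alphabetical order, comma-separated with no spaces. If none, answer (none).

Answer: N979S

Derivation:
Accumulating mutations along path to Iota:
  At Delta: gained [] -> total []
  At Mu: gained ['N979S'] -> total ['N979S']
  At Beta: gained ['H295M', 'F687T', 'D31S'] -> total ['D31S', 'F687T', 'H295M', 'N979S']
  At Epsilon: gained ['R838T', 'H83D'] -> total ['D31S', 'F687T', 'H295M', 'H83D', 'N979S', 'R838T']
  At Iota: gained ['K124A', 'S70W'] -> total ['D31S', 'F687T', 'H295M', 'H83D', 'K124A', 'N979S', 'R838T', 'S70W']
Mutations(Iota) = ['D31S', 'F687T', 'H295M', 'H83D', 'K124A', 'N979S', 'R838T', 'S70W']
Accumulating mutations along path to Mu:
  At Delta: gained [] -> total []
  At Mu: gained ['N979S'] -> total ['N979S']
Mutations(Mu) = ['N979S']
Intersection: ['D31S', 'F687T', 'H295M', 'H83D', 'K124A', 'N979S', 'R838T', 'S70W'] ∩ ['N979S'] = ['N979S']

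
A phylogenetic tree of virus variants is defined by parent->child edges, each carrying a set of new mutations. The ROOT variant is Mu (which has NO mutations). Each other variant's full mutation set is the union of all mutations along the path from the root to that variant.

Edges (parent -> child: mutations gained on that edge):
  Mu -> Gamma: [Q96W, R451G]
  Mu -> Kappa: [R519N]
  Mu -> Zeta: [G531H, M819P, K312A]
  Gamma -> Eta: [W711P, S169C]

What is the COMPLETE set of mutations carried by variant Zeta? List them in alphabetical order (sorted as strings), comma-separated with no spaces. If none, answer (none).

At Mu: gained [] -> total []
At Zeta: gained ['G531H', 'M819P', 'K312A'] -> total ['G531H', 'K312A', 'M819P']

Answer: G531H,K312A,M819P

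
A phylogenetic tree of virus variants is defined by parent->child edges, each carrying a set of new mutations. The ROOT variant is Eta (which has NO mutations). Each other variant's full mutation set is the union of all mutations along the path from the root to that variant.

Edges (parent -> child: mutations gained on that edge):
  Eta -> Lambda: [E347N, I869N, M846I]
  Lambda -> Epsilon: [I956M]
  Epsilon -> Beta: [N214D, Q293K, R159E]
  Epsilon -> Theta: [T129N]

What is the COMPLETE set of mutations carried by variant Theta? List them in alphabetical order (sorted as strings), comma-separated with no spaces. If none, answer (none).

At Eta: gained [] -> total []
At Lambda: gained ['E347N', 'I869N', 'M846I'] -> total ['E347N', 'I869N', 'M846I']
At Epsilon: gained ['I956M'] -> total ['E347N', 'I869N', 'I956M', 'M846I']
At Theta: gained ['T129N'] -> total ['E347N', 'I869N', 'I956M', 'M846I', 'T129N']

Answer: E347N,I869N,I956M,M846I,T129N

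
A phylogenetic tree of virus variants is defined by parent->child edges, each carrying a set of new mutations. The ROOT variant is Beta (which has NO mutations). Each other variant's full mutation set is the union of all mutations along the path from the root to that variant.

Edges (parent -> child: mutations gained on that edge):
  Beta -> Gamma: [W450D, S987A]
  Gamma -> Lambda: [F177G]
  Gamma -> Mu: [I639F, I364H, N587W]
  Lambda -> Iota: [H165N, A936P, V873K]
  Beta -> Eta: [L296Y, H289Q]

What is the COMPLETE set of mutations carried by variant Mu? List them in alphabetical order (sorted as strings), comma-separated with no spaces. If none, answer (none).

Answer: I364H,I639F,N587W,S987A,W450D

Derivation:
At Beta: gained [] -> total []
At Gamma: gained ['W450D', 'S987A'] -> total ['S987A', 'W450D']
At Mu: gained ['I639F', 'I364H', 'N587W'] -> total ['I364H', 'I639F', 'N587W', 'S987A', 'W450D']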